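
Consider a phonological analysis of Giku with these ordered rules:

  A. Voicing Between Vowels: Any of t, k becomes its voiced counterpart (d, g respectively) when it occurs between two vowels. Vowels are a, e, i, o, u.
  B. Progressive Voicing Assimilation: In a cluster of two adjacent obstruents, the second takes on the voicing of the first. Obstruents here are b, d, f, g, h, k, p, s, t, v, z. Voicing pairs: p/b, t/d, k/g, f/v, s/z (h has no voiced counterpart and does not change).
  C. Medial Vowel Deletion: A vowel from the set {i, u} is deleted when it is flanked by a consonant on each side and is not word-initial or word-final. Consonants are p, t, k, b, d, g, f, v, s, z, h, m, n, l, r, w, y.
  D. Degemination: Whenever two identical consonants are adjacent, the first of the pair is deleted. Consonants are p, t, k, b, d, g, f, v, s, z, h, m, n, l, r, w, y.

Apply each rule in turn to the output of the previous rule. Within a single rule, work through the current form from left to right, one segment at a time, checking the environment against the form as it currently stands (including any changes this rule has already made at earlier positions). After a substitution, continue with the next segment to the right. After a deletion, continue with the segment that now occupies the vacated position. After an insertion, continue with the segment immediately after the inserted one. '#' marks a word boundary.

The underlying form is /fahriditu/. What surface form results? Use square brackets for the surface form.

A Voicing Between Vowels: [fahriditu] → [fahrididu]
B Progressive Voicing Assimilation: no change — [fahrididu]
C Medial Vowel Deletion: [fahrididu] → [fahrddu]
D Degemination: [fahrddu] → [fahrdu]

[fahrdu]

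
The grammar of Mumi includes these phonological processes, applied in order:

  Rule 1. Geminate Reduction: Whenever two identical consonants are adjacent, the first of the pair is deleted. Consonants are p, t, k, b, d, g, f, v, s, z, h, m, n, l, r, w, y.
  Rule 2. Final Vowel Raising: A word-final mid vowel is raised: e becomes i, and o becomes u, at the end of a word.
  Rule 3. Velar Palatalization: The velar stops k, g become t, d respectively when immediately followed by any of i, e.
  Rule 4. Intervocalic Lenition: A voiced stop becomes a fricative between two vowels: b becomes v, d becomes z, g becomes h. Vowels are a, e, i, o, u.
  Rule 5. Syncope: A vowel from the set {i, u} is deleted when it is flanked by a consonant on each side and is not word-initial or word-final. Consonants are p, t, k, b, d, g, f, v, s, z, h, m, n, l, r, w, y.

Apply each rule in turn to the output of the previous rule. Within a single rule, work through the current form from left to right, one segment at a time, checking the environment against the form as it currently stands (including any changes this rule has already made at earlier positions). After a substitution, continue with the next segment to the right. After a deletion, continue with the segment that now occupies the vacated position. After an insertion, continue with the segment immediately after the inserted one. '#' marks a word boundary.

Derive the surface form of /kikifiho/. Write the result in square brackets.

Rule 1 Geminate Reduction: no change — [kikifiho]
Rule 2 Final Vowel Raising: [kikifiho] → [kikifihu]
Rule 3 Velar Palatalization: [kikifihu] → [titifihu]
Rule 4 Intervocalic Lenition: no change — [titifihu]
Rule 5 Syncope: [titifihu] → [ttfhu]

[ttfhu]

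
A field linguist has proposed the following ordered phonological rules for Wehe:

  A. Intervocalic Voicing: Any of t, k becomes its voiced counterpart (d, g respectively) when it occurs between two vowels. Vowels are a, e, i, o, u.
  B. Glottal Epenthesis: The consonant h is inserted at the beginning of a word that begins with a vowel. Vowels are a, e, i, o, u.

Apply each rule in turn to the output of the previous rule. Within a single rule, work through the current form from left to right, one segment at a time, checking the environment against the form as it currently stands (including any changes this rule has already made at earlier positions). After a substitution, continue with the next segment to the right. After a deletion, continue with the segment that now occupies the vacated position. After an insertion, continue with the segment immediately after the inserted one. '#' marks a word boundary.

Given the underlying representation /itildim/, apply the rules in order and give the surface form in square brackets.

[hidildim]

A Intervocalic Voicing: [itildim] → [idildim]
B Glottal Epenthesis: [idildim] → [hidildim]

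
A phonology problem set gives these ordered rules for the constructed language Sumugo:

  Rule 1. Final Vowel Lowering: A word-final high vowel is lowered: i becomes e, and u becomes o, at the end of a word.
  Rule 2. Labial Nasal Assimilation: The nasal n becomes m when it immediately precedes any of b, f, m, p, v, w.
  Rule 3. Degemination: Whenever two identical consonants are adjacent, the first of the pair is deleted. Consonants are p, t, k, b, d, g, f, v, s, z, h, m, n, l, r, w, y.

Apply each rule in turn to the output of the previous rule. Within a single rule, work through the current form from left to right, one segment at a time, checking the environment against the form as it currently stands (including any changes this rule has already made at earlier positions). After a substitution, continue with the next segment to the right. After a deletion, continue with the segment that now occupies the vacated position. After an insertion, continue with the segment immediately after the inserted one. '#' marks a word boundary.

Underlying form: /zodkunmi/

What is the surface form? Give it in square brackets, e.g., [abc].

[zodkume]

Rule 1 Final Vowel Lowering: [zodkunmi] → [zodkunme]
Rule 2 Labial Nasal Assimilation: [zodkunme] → [zodkumme]
Rule 3 Degemination: [zodkumme] → [zodkume]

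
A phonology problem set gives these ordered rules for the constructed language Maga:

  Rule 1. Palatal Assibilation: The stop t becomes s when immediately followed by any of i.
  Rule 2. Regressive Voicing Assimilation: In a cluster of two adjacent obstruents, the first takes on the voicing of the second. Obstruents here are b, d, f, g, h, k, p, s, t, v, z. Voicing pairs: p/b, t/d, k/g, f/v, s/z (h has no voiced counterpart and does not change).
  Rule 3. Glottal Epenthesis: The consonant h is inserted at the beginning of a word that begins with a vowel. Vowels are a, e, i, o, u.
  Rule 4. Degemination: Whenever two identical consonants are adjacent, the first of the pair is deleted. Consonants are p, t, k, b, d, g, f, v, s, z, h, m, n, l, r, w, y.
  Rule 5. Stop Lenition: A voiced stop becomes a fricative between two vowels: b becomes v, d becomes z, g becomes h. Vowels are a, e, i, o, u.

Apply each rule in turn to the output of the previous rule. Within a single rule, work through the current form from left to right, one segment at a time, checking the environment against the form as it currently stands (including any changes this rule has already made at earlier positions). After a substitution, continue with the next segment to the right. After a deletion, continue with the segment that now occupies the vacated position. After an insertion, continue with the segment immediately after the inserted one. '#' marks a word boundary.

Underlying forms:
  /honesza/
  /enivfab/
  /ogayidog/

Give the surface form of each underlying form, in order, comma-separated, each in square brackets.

/honesza/:
  Rule 1 Palatal Assibilation: no change — [honesza]
  Rule 2 Regressive Voicing Assimilation: [honesza] → [honezza]
  Rule 3 Glottal Epenthesis: no change — [honezza]
  Rule 4 Degemination: [honezza] → [honeza]
  Rule 5 Stop Lenition: no change — [honeza]
/enivfab/:
  Rule 1 Palatal Assibilation: no change — [enivfab]
  Rule 2 Regressive Voicing Assimilation: [enivfab] → [eniffab]
  Rule 3 Glottal Epenthesis: [eniffab] → [heniffab]
  Rule 4 Degemination: [heniffab] → [henifab]
  Rule 5 Stop Lenition: no change — [henifab]
/ogayidog/:
  Rule 1 Palatal Assibilation: no change — [ogayidog]
  Rule 2 Regressive Voicing Assimilation: no change — [ogayidog]
  Rule 3 Glottal Epenthesis: [ogayidog] → [hogayidog]
  Rule 4 Degemination: no change — [hogayidog]
  Rule 5 Stop Lenition: [hogayidog] → [hohayizog]

[honeza], [henifab], [hohayizog]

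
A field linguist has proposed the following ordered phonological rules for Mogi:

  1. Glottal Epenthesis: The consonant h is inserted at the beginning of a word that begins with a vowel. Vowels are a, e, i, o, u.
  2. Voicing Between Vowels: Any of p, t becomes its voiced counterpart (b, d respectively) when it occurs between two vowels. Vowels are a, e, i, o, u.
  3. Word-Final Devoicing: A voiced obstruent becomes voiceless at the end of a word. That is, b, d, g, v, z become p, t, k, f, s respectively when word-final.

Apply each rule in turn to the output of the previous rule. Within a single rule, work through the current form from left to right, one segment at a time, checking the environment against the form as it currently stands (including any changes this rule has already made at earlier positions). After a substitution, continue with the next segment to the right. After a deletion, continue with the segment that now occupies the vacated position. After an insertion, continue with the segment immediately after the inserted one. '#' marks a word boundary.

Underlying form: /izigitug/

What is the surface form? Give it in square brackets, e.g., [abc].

1 Glottal Epenthesis: [izigitug] → [hizigitug]
2 Voicing Between Vowels: [hizigitug] → [hizigidug]
3 Word-Final Devoicing: [hizigidug] → [hizigiduk]

[hizigiduk]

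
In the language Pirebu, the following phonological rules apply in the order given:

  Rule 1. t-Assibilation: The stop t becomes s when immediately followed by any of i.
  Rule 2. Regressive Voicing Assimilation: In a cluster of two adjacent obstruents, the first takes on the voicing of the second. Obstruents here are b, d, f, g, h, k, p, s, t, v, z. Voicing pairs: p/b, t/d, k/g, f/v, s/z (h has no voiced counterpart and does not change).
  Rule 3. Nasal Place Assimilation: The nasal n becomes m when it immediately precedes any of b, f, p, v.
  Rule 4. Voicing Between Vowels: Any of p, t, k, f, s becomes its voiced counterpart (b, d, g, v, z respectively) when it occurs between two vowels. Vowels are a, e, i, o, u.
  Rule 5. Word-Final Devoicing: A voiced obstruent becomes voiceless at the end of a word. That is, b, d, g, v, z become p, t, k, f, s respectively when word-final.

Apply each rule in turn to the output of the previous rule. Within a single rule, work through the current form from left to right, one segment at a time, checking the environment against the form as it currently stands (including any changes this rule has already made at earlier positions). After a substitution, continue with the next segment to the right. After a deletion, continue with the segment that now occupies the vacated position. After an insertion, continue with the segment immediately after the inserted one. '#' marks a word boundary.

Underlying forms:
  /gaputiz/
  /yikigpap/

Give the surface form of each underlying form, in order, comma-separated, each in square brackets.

[gabuzis], [yigikpap]

/gaputiz/:
  Rule 1 t-Assibilation: [gaputiz] → [gapusiz]
  Rule 2 Regressive Voicing Assimilation: no change — [gapusiz]
  Rule 3 Nasal Place Assimilation: no change — [gapusiz]
  Rule 4 Voicing Between Vowels: [gapusiz] → [gabuziz]
  Rule 5 Word-Final Devoicing: [gabuziz] → [gabuzis]
/yikigpap/:
  Rule 1 t-Assibilation: no change — [yikigpap]
  Rule 2 Regressive Voicing Assimilation: [yikigpap] → [yikikpap]
  Rule 3 Nasal Place Assimilation: no change — [yikikpap]
  Rule 4 Voicing Between Vowels: [yikikpap] → [yigikpap]
  Rule 5 Word-Final Devoicing: no change — [yigikpap]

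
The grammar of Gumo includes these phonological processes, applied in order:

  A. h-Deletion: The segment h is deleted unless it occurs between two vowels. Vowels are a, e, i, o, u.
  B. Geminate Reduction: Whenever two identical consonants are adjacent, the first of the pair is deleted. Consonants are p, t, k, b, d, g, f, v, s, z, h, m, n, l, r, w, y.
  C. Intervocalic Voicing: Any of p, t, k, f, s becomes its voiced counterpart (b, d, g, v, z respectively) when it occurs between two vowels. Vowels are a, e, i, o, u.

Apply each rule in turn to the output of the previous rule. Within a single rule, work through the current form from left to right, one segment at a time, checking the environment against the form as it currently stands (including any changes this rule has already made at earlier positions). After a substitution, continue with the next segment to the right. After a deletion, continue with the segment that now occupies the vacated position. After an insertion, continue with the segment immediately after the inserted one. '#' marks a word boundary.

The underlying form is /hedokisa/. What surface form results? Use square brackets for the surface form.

[edogiza]

A h-Deletion: [hedokisa] → [edokisa]
B Geminate Reduction: no change — [edokisa]
C Intervocalic Voicing: [edokisa] → [edogiza]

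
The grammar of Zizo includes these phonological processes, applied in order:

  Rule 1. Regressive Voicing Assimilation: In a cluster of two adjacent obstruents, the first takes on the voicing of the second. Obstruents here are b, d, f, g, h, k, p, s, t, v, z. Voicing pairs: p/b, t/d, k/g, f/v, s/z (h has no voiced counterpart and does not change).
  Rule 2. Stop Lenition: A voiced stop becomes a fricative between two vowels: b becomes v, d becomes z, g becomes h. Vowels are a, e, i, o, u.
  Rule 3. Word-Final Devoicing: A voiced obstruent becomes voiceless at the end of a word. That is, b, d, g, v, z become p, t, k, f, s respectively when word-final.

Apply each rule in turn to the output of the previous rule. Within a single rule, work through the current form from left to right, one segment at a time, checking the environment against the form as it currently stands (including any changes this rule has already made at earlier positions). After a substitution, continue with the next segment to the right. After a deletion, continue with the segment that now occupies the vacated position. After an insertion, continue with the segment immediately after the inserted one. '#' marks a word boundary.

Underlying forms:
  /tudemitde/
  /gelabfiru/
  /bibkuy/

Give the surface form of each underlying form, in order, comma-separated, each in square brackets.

/tudemitde/:
  Rule 1 Regressive Voicing Assimilation: [tudemitde] → [tudemidde]
  Rule 2 Stop Lenition: [tudemidde] → [tuzemidde]
  Rule 3 Word-Final Devoicing: no change — [tuzemidde]
/gelabfiru/:
  Rule 1 Regressive Voicing Assimilation: [gelabfiru] → [gelapfiru]
  Rule 2 Stop Lenition: no change — [gelapfiru]
  Rule 3 Word-Final Devoicing: no change — [gelapfiru]
/bibkuy/:
  Rule 1 Regressive Voicing Assimilation: [bibkuy] → [bipkuy]
  Rule 2 Stop Lenition: no change — [bipkuy]
  Rule 3 Word-Final Devoicing: no change — [bipkuy]

[tuzemidde], [gelapfiru], [bipkuy]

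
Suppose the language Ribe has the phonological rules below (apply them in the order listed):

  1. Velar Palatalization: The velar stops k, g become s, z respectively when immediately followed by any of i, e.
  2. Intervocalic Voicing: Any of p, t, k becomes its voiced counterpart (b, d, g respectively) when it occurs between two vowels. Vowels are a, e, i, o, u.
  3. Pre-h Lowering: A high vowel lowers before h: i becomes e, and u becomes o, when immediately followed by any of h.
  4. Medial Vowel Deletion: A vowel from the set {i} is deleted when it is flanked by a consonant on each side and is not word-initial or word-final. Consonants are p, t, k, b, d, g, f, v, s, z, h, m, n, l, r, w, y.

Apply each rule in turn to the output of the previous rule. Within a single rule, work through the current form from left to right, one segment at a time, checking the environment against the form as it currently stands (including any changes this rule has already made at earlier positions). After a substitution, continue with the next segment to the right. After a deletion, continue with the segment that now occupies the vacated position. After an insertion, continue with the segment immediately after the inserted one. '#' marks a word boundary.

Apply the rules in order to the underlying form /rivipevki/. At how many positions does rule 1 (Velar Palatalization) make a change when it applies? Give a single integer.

1 Velar Palatalization: [rivipevki] → [rivipevsi]
2 Intervocalic Voicing: [rivipevsi] → [rivibevsi]
3 Pre-h Lowering: no change — [rivibevsi]
4 Medial Vowel Deletion: [rivibevsi] → [rvbevsi]
Rule 1 changed 1 position(s).

1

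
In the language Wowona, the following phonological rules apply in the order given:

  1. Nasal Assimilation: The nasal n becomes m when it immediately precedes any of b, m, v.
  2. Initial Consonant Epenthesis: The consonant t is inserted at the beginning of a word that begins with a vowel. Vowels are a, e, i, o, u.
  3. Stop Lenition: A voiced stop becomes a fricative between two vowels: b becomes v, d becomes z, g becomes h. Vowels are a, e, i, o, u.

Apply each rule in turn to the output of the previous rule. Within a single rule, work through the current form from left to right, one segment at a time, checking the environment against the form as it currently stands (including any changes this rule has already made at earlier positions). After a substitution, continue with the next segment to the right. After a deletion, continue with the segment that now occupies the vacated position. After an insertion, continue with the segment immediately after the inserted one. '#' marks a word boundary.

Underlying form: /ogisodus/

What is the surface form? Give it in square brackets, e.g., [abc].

1 Nasal Assimilation: no change — [ogisodus]
2 Initial Consonant Epenthesis: [ogisodus] → [togisodus]
3 Stop Lenition: [togisodus] → [tohisozus]

[tohisozus]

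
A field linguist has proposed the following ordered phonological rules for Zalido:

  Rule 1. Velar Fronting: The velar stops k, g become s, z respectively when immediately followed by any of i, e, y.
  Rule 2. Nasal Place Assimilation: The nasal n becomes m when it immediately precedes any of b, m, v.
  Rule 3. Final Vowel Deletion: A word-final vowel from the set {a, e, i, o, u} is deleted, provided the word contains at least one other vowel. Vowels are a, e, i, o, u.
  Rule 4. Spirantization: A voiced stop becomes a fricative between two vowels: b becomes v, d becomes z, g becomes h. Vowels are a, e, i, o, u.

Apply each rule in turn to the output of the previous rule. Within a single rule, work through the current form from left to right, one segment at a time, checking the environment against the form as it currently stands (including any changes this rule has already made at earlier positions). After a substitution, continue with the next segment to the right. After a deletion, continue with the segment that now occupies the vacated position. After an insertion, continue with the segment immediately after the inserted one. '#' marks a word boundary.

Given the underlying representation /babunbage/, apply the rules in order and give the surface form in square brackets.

[bavumbaz]

Rule 1 Velar Fronting: [babunbage] → [babunbaze]
Rule 2 Nasal Place Assimilation: [babunbaze] → [babumbaze]
Rule 3 Final Vowel Deletion: [babumbaze] → [babumbaz]
Rule 4 Spirantization: [babumbaz] → [bavumbaz]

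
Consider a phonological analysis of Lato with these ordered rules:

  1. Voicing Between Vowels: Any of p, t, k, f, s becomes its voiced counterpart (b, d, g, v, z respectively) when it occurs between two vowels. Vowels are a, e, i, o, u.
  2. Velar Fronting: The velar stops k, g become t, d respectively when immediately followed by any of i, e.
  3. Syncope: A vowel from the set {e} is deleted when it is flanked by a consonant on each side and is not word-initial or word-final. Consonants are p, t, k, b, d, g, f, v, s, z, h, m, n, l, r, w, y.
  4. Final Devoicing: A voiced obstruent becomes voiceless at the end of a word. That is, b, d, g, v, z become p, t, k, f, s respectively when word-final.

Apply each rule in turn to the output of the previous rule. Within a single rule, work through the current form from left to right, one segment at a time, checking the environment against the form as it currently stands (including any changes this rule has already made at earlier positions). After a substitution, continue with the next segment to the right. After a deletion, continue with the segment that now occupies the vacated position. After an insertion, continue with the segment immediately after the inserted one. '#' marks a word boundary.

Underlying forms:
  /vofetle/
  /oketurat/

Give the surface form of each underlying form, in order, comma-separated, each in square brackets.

/vofetle/:
  1 Voicing Between Vowels: [vofetle] → [vovetle]
  2 Velar Fronting: no change — [vovetle]
  3 Syncope: [vovetle] → [vovtle]
  4 Final Devoicing: no change — [vovtle]
/oketurat/:
  1 Voicing Between Vowels: [oketurat] → [ogedurat]
  2 Velar Fronting: [ogedurat] → [odedurat]
  3 Syncope: [odedurat] → [oddurat]
  4 Final Devoicing: no change — [oddurat]

[vovtle], [oddurat]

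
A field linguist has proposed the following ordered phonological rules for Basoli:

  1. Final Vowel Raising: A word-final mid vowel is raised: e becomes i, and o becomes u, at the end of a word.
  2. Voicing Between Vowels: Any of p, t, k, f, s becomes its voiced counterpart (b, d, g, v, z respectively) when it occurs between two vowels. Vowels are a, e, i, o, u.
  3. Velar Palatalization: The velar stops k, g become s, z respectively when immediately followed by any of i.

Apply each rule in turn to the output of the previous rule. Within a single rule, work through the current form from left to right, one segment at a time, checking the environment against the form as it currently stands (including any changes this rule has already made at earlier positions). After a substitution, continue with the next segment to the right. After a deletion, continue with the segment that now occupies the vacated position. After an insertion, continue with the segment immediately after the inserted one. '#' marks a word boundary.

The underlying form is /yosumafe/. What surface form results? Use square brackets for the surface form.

[yozumavi]

1 Final Vowel Raising: [yosumafe] → [yosumafi]
2 Voicing Between Vowels: [yosumafi] → [yozumavi]
3 Velar Palatalization: no change — [yozumavi]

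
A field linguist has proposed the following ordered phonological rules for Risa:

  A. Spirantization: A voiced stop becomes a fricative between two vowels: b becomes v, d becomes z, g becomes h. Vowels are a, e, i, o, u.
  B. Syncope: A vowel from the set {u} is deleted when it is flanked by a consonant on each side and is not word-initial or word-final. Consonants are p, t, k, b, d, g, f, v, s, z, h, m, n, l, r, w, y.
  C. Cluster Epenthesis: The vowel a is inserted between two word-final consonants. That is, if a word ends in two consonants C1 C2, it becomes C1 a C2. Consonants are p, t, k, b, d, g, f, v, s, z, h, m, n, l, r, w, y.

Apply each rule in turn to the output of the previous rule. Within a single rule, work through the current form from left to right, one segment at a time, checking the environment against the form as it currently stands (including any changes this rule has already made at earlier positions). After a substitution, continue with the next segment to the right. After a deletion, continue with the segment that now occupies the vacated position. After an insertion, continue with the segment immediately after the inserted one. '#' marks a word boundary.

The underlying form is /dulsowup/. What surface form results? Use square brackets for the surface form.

A Spirantization: no change — [dulsowup]
B Syncope: [dulsowup] → [dlsowp]
C Cluster Epenthesis: [dlsowp] → [dlsowap]

[dlsowap]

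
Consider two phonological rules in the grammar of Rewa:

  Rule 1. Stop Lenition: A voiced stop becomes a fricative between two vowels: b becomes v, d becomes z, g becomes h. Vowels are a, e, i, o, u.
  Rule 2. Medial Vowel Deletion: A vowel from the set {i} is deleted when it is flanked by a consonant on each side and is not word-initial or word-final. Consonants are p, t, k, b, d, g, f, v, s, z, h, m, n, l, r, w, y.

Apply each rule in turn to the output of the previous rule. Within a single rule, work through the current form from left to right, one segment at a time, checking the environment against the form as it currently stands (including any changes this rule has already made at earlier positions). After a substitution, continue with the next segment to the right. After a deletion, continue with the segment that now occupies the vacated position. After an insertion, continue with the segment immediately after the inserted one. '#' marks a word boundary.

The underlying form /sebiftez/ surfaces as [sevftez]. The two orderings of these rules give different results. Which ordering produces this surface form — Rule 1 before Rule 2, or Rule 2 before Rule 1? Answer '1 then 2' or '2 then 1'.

Order 1 then 2:
  1 Stop Lenition: [sebiftez] → [seviftez]
  2 Medial Vowel Deletion: [seviftez] → [sevftez]
  result: [sevftez]
Order 2 then 1:
  2 Medial Vowel Deletion: [sebiftez] → [sebftez]
  1 Stop Lenition: no change — [sebftez]
  result: [sebftez]

1 then 2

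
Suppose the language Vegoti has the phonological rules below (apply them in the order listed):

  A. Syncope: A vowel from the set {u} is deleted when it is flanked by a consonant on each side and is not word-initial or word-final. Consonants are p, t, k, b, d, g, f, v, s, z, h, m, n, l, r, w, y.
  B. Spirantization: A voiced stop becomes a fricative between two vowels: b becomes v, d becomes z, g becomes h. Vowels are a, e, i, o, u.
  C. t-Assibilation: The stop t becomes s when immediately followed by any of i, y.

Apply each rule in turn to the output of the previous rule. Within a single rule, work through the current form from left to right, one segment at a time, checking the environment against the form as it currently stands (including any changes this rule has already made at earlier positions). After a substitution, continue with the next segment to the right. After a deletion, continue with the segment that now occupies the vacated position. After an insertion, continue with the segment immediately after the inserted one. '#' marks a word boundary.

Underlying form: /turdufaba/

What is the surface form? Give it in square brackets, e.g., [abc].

A Syncope: [turdufaba] → [trdfaba]
B Spirantization: [trdfaba] → [trdfava]
C t-Assibilation: no change — [trdfava]

[trdfava]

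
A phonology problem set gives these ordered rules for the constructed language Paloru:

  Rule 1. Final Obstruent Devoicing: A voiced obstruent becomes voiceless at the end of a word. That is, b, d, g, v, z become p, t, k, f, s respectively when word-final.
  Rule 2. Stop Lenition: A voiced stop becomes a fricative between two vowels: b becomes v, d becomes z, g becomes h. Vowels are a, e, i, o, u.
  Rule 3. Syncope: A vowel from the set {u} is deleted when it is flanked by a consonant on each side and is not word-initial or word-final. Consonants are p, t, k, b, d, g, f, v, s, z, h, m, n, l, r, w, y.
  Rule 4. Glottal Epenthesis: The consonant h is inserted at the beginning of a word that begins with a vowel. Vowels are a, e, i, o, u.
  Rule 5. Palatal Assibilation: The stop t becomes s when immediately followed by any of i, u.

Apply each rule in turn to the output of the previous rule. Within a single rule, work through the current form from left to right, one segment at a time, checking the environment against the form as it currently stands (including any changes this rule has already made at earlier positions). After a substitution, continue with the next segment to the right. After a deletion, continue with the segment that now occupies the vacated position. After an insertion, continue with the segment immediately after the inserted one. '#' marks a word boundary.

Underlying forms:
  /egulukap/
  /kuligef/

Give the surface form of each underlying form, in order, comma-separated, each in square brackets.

[hehlkap], [klihef]

/egulukap/:
  Rule 1 Final Obstruent Devoicing: no change — [egulukap]
  Rule 2 Stop Lenition: [egulukap] → [ehulukap]
  Rule 3 Syncope: [ehulukap] → [ehlkap]
  Rule 4 Glottal Epenthesis: [ehlkap] → [hehlkap]
  Rule 5 Palatal Assibilation: no change — [hehlkap]
/kuligef/:
  Rule 1 Final Obstruent Devoicing: no change — [kuligef]
  Rule 2 Stop Lenition: [kuligef] → [kulihef]
  Rule 3 Syncope: [kulihef] → [klihef]
  Rule 4 Glottal Epenthesis: no change — [klihef]
  Rule 5 Palatal Assibilation: no change — [klihef]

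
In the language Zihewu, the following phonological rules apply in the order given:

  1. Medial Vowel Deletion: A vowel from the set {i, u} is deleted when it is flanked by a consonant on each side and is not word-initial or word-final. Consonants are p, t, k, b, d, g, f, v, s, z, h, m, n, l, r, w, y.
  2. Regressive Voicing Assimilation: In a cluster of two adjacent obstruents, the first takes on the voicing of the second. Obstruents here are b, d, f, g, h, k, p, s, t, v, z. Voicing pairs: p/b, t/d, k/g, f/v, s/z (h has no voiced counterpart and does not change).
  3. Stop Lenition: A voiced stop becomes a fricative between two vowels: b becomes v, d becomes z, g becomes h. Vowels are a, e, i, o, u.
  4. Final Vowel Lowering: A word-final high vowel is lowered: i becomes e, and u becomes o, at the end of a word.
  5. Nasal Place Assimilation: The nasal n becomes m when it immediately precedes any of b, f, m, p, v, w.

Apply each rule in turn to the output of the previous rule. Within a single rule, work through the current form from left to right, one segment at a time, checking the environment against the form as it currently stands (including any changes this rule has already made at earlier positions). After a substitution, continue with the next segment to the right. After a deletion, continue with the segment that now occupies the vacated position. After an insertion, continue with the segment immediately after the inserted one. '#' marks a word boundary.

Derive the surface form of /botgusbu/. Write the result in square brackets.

1 Medial Vowel Deletion: [botgusbu] → [botgsbu]
2 Regressive Voicing Assimilation: [botgsbu] → [bodkzbu]
3 Stop Lenition: no change — [bodkzbu]
4 Final Vowel Lowering: [bodkzbu] → [bodkzbo]
5 Nasal Place Assimilation: no change — [bodkzbo]

[bodkzbo]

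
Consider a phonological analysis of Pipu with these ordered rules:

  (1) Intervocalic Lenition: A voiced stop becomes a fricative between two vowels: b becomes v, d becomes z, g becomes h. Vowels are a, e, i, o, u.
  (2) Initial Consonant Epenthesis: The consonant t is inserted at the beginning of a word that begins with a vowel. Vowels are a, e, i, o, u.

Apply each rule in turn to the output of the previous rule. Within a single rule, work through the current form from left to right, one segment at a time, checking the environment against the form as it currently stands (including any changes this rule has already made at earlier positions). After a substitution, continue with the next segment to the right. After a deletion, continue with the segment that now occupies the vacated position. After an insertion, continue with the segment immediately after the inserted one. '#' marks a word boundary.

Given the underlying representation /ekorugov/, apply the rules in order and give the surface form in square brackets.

(1) Intervocalic Lenition: [ekorugov] → [ekoruhov]
(2) Initial Consonant Epenthesis: [ekoruhov] → [tekoruhov]

[tekoruhov]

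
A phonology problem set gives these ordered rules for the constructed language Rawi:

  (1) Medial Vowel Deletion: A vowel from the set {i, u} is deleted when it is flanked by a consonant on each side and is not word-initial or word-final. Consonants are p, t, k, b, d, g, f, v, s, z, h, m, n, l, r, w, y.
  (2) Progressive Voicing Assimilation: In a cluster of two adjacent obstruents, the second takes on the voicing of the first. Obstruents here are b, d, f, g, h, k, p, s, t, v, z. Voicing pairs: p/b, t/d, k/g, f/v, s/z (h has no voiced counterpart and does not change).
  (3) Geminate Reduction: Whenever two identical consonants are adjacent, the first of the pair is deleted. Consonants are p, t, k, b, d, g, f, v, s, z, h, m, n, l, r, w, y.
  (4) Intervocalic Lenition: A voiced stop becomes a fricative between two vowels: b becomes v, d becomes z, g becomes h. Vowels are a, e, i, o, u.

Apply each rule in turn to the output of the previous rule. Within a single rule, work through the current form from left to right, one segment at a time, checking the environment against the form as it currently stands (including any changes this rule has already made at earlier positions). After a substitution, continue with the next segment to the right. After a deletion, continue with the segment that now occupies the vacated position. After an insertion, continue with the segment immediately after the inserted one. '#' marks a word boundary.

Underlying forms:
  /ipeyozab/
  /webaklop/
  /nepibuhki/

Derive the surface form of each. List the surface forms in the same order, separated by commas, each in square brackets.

[ipeyozab], [wevaklop], [nephki]

/ipeyozab/:
  (1) Medial Vowel Deletion: no change — [ipeyozab]
  (2) Progressive Voicing Assimilation: no change — [ipeyozab]
  (3) Geminate Reduction: no change — [ipeyozab]
  (4) Intervocalic Lenition: no change — [ipeyozab]
/webaklop/:
  (1) Medial Vowel Deletion: no change — [webaklop]
  (2) Progressive Voicing Assimilation: no change — [webaklop]
  (3) Geminate Reduction: no change — [webaklop]
  (4) Intervocalic Lenition: [webaklop] → [wevaklop]
/nepibuhki/:
  (1) Medial Vowel Deletion: [nepibuhki] → [nepbhki]
  (2) Progressive Voicing Assimilation: [nepbhki] → [nepphki]
  (3) Geminate Reduction: [nepphki] → [nephki]
  (4) Intervocalic Lenition: no change — [nephki]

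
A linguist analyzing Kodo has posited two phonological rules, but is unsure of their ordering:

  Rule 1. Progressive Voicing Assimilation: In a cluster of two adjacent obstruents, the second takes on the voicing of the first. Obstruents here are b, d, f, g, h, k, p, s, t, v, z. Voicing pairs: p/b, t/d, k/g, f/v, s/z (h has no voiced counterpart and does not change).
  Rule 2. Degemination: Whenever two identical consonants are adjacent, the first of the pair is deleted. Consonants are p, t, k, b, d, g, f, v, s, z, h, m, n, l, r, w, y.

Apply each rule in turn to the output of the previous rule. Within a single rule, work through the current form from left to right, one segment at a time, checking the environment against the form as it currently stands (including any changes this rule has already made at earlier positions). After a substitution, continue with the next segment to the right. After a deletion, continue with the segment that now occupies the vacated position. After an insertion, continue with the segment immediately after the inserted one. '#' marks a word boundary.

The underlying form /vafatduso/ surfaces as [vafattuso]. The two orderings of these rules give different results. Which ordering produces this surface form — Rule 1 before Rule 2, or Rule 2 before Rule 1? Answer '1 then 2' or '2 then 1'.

Order 1 then 2:
  1 Progressive Voicing Assimilation: [vafatduso] → [vafattuso]
  2 Degemination: [vafattuso] → [vafatuso]
  result: [vafatuso]
Order 2 then 1:
  2 Degemination: no change — [vafatduso]
  1 Progressive Voicing Assimilation: [vafatduso] → [vafattuso]
  result: [vafattuso]

2 then 1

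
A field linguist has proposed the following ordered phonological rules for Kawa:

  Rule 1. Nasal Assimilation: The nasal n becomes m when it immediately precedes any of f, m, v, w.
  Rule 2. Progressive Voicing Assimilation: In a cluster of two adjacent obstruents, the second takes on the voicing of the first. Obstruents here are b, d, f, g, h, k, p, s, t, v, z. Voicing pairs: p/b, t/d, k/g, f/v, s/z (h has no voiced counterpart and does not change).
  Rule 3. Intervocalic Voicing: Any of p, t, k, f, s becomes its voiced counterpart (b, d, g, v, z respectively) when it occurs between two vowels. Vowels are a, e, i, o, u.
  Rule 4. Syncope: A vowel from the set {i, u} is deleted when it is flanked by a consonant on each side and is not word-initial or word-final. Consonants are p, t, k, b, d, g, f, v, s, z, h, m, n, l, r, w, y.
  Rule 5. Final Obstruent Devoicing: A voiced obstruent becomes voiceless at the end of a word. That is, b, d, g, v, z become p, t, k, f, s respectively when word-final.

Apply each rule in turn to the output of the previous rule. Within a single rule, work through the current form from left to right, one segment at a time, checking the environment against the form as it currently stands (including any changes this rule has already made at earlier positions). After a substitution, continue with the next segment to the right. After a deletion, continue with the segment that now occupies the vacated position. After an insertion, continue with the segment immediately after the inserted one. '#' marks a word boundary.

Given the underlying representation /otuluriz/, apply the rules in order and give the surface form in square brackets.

Rule 1 Nasal Assimilation: no change — [otuluriz]
Rule 2 Progressive Voicing Assimilation: no change — [otuluriz]
Rule 3 Intervocalic Voicing: [otuluriz] → [oduluriz]
Rule 4 Syncope: [oduluriz] → [odlrz]
Rule 5 Final Obstruent Devoicing: [odlrz] → [odlrs]

[odlrs]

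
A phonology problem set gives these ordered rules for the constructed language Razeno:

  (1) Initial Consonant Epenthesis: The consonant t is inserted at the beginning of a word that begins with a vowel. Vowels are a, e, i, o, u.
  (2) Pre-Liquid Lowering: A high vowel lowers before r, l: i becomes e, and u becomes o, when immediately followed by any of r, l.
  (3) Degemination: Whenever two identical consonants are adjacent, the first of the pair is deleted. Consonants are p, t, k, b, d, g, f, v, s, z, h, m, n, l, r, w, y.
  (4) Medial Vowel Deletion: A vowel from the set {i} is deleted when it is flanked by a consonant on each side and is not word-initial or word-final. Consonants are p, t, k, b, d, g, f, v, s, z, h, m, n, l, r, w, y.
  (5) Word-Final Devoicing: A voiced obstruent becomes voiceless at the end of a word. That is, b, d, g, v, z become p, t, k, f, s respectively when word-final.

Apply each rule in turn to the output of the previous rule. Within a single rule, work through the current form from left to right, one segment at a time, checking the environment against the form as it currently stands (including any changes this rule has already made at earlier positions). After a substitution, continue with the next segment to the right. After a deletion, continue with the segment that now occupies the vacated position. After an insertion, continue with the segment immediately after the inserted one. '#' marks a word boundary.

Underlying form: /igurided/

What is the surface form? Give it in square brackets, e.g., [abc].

(1) Initial Consonant Epenthesis: [igurided] → [tigurided]
(2) Pre-Liquid Lowering: [tigurided] → [tigorided]
(3) Degemination: no change — [tigorided]
(4) Medial Vowel Deletion: [tigorided] → [tgorded]
(5) Word-Final Devoicing: [tgorded] → [tgordet]

[tgordet]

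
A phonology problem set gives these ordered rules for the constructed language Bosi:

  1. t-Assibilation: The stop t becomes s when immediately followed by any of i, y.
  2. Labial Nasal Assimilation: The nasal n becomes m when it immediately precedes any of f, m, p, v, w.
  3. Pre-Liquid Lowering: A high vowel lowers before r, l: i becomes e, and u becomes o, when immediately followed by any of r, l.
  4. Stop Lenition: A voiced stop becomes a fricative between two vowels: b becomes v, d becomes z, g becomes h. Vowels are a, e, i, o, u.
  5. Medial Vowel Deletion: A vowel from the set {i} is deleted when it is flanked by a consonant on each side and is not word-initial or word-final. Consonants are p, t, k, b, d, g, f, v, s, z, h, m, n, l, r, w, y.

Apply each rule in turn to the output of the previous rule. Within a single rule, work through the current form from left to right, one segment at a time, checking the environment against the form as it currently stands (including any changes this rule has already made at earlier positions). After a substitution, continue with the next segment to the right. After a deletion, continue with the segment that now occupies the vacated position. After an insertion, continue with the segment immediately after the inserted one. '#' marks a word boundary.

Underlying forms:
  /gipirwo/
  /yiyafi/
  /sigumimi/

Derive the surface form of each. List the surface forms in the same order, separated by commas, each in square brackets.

[gperwo], [yyafi], [shummi]

/gipirwo/:
  1 t-Assibilation: no change — [gipirwo]
  2 Labial Nasal Assimilation: no change — [gipirwo]
  3 Pre-Liquid Lowering: [gipirwo] → [giperwo]
  4 Stop Lenition: no change — [giperwo]
  5 Medial Vowel Deletion: [giperwo] → [gperwo]
/yiyafi/:
  1 t-Assibilation: no change — [yiyafi]
  2 Labial Nasal Assimilation: no change — [yiyafi]
  3 Pre-Liquid Lowering: no change — [yiyafi]
  4 Stop Lenition: no change — [yiyafi]
  5 Medial Vowel Deletion: [yiyafi] → [yyafi]
/sigumimi/:
  1 t-Assibilation: no change — [sigumimi]
  2 Labial Nasal Assimilation: no change — [sigumimi]
  3 Pre-Liquid Lowering: no change — [sigumimi]
  4 Stop Lenition: [sigumimi] → [sihumimi]
  5 Medial Vowel Deletion: [sihumimi] → [shummi]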